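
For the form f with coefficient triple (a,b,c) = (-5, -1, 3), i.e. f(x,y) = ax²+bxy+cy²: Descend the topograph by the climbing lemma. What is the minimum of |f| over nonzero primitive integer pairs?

descent: ρ → (3,7,-1)  [lands on river]
river: ρ → (-1,7,3)
river: ρ → (3,5,-3)
river: ρ → (-3,7,1)
river: ρ → (1,7,-3)
river: ρ → (-3,5,3)
closes: descent 1, river 6
min |a| on river = 1

1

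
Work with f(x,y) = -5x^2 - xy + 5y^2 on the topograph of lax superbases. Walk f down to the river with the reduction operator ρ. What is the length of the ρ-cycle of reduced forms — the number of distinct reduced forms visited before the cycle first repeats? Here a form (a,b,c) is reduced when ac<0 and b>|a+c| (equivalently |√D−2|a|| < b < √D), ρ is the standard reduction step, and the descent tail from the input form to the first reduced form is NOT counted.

D = 101, ⌊√D⌋ = 10
descent: ρ → (5,1,-5)  [lands on river]
river: ρ → (-5,9,1)
river: ρ → (1,9,-5)
river: ρ → (-5,1,5)
river: ρ → (5,9,-1)
river: ρ → (-1,9,5)
ρ-cycle length = 6 (tail of 1 descent step not counted)

6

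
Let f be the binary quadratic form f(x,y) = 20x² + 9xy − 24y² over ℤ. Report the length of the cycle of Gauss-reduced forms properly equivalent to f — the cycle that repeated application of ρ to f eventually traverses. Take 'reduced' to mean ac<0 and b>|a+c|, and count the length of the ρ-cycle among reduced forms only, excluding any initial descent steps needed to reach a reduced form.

D = 2001, ⌊√D⌋ = 44
river: ρ → (-24,39,5)
river: ρ → (5,41,-16)
river: ρ → (-16,23,23)
river: ρ → (23,23,-16)
river: ρ → (-16,41,5)
river: ρ → (5,39,-24)
river: ρ → (-24,9,20)
river: ρ → (20,31,-13)
river: ρ → (-13,21,30)
river: ρ → (30,39,-4)
river: ρ → (-4,41,20)
river: ρ → (20,39,-6)
river: ρ → (-6,33,38)
river: ρ → (38,43,-1)
river: ρ → (-1,43,38)
river: ρ → (38,33,-6)
river: ρ → (-6,39,20)
river: ρ → (20,41,-4)
river: ρ → (-4,39,30)
river: ρ → (30,21,-13)
river: ρ → (-13,31,20)
river: ρ → (20,9,-24)
ρ-cycle length = 22 (tail of 0 descent steps not counted)

22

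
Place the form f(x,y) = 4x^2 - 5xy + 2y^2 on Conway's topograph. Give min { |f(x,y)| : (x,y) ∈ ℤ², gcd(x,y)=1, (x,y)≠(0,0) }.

translate: b→3 (≡-5 mod 8), so (4,-5,2)→(4,3,1)
flip: (4,3,1)→(1,-3,4)
translate: b→1 (≡-3 mod 2), so (1,-3,4)→(1,1,2)
reduced (well bottom): (1,1,2) with a≤c, −a<b≤a
well minimum = a = 1

1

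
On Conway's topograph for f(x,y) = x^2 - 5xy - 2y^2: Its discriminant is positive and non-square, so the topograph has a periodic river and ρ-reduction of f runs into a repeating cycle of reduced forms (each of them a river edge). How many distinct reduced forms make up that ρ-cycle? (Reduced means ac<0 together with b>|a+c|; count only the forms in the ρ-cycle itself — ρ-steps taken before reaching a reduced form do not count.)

D = 33, ⌊√D⌋ = 5
descent: ρ → (-2,5,1)  [lands on river]
river: ρ → (1,5,-2)
river: ρ → (-2,3,3)
river: ρ → (3,3,-2)
ρ-cycle length = 4 (tail of 1 descent step not counted)

4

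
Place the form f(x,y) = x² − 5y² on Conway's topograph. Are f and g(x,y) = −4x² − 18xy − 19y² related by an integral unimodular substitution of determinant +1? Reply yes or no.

D₁ = 20, D₂ = 20
river cycle of f (length 2): (1, 4, -1), (-1, 4, 1)
river cycle of g (length 2): (1, 4, -1), (-1, 4, 1)
cycles coincide ⇒ equivalent

yes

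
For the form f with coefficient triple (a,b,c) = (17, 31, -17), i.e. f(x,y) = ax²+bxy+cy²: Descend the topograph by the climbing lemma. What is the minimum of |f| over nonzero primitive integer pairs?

river: ρ → (-17,37,11)
river: ρ → (11,29,-29)
river: ρ → (-29,29,11)
river: ρ → (11,37,-17)
river: ρ → (-17,31,17)
river: ρ → (17,37,-11)
river: ρ → (-11,29,29)
river: ρ → (29,29,-11)
river: ρ → (-11,37,17)
river: ρ → (17,31,-17)
closes: descent 0, river 10
min |a| on river = 11

11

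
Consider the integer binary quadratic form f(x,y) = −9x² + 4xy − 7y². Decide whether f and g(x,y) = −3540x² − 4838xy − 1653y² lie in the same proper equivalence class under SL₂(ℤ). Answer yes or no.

D₁ = -236, D₂ = -236
f is negative-definite; reduce −f:
−f: flip: (9,-4,7)→(7,4,9)
−f: reduced (well bottom): (7,4,9) with a≤c, −a<b≤a
flip sign back: reduced form of f is (-7,-4,-9)
g is negative-definite; reduce −g:
−g: translate: b→-2242 (≡4838 mod 7080), so (3540,4838,1653)→(3540,-2242,355)
−g: flip: (3540,-2242,355)→(355,2242,3540)
−g: translate: b→112 (≡2242 mod 710), so (355,2242,3540)→(355,112,9)
−g: flip: (355,112,9)→(9,-112,355)
−g: translate: b→-4 (≡-112 mod 18), so (9,-112,355)→(9,-4,7)
−g: flip: (9,-4,7)→(7,4,9)
−g: reduced (well bottom): (7,4,9) with a≤c, −a<b≤a
flip sign back: reduced form of g is (-7,-4,-9)
reduced forms (-7, -4, -9) vs (-7, -4, -9) ⇒ equivalent

yes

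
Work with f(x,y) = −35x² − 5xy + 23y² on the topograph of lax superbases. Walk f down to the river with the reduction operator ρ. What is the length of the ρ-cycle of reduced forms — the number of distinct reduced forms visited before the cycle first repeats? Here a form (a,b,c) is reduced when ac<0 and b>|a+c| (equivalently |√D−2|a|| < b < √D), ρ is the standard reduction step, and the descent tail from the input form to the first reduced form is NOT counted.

D = 3245, ⌊√D⌋ = 56
descent: ρ → (23,51,-7)  [lands on river]
river: ρ → (-7,47,37)
river: ρ → (37,27,-17)
river: ρ → (-17,41,23)
ρ-cycle length = 4 (tail of 1 descent step not counted)

4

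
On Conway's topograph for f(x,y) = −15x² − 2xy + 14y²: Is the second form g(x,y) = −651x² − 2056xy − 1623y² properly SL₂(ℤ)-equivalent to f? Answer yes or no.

D₁ = 844, D₂ = 844
river cycle of f (length 26): (14, 2, -15), (-15, 28, 1), (1, 28, -15), (-15, 2, 14), (14, 26, -3), (-3, 28, 5), (5, 22, -18), (-18, 14, 9), (9, 22, -10), (-10, 18, 13), … (16 more)
river cycle of g (length 26): (-15, 28, 1), (1, 28, -15), (-15, 2, 14), (14, 26, -3), (-3, 28, 5), (5, 22, -18), (-18, 14, 9), (9, 22, -10), (-10, 18, 13), (13, 8, -15), … (16 more)
cycles coincide ⇒ equivalent

yes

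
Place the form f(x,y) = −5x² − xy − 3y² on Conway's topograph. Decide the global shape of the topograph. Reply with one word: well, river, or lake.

D = b²−4ac = (-1)² − 4·(-5)·(-3) = -59
D < 0 ⇒ definite ⇒ every region one sign ⇒ single well

well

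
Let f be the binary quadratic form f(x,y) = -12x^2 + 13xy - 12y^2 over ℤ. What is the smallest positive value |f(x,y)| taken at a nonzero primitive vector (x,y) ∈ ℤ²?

translate: b→11 (≡-13 mod 24), so (12,-13,12)→(12,11,11)
flip: (12,11,11)→(11,-11,12)
translate: b→11 (≡-11 mod 22), so (11,-11,12)→(11,11,12)
reduced (well bottom): (11,11,12) with a≤c, −a<b≤a
well minimum |f| = |-11| = 11 (negative-definite)

11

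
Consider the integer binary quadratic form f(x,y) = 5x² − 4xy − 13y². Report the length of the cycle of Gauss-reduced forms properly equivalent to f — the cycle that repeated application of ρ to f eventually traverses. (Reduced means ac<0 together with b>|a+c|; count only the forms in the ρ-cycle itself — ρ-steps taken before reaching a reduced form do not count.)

D = 276, ⌊√D⌋ = 16
descent: ρ → (-13,4,5)
descent: ρ → (5,16,-1)  [lands on river]
river: ρ → (-1,16,5)
river: ρ → (5,14,-4)
river: ρ → (-4,10,11)
river: ρ → (11,12,-3)
river: ρ → (-3,12,11)
river: ρ → (11,10,-4)
river: ρ → (-4,14,5)
ρ-cycle length = 8 (tail of 2 descent steps not counted)

8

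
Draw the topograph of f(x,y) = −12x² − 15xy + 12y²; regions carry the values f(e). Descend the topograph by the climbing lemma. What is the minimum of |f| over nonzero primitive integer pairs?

descent: ρ → (12,15,-12)  [lands on river]
river: ρ → (-12,9,15)
river: ρ → (15,21,-6)
river: ρ → (-6,27,3)
river: ρ → (3,27,-6)
river: ρ → (-6,21,15)
river: ρ → (15,9,-12)
river: ρ → (-12,15,12)
river: ρ → (12,9,-15)
river: ρ → (-15,21,6)
river: ρ → (6,27,-3)
river: ρ → (-3,27,6)
river: ρ → (6,21,-15)
river: ρ → (-15,9,12)
closes: descent 1, river 14
min |a| on river = 3

3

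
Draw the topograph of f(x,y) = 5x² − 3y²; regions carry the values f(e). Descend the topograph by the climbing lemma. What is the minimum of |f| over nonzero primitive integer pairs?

descent: ρ → (-3,6,2)  [lands on river]
river: ρ → (2,6,-3)
closes: descent 1, river 2
min |a| on river = 2

2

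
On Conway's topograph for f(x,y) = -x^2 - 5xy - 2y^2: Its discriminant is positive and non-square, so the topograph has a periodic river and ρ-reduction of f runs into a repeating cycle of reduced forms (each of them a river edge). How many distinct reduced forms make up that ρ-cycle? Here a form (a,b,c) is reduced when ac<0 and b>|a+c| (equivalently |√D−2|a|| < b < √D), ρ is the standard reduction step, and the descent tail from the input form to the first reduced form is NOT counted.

D = 17, ⌊√D⌋ = 4
descent: ρ → (-2,1,2)  [lands on river]
river: ρ → (2,3,-1)
river: ρ → (-1,3,2)
river: ρ → (2,1,-2)
river: ρ → (-2,3,1)
river: ρ → (1,3,-2)
ρ-cycle length = 6 (tail of 1 descent step not counted)

6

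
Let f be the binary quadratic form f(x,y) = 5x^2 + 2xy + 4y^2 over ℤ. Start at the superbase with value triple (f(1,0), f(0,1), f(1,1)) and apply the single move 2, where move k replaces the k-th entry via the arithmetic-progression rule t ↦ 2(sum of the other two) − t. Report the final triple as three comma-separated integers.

start (5,4,11) = (f(1,0),f(0,1),f(1,1))
replace slot 2: 2·(5+11) − 4 = 28 → (5,28,11)

5,28,11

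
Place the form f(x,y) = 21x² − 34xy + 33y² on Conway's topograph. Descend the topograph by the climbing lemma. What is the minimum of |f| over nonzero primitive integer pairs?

translate: b→8 (≡-34 mod 42), so (21,-34,33)→(21,8,20)
flip: (21,8,20)→(20,-8,21)
reduced (well bottom): (20,-8,21) with a≤c, −a<b≤a
well minimum = a = 20

20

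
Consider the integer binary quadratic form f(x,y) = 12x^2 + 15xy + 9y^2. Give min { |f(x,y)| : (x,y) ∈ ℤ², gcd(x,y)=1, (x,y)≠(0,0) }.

translate: b→-9 (≡15 mod 24), so (12,15,9)→(12,-9,6)
flip: (12,-9,6)→(6,9,12)
translate: b→-3 (≡9 mod 12), so (6,9,12)→(6,-3,9)
reduced (well bottom): (6,-3,9) with a≤c, −a<b≤a
well minimum = a = 6

6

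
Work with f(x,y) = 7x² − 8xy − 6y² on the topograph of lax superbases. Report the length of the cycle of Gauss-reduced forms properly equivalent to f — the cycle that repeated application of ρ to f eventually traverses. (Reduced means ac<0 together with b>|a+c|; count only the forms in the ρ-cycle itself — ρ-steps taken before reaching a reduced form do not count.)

D = 232, ⌊√D⌋ = 15
descent: ρ → (-6,8,7)  [lands on river]
river: ρ → (7,6,-7)
river: ρ → (-7,8,6)
river: ρ → (6,4,-9)
river: ρ → (-9,14,1)
river: ρ → (1,14,-9)
river: ρ → (-9,4,6)
river: ρ → (6,8,-7)
river: ρ → (-7,6,7)
river: ρ → (7,8,-6)
river: ρ → (-6,4,9)
river: ρ → (9,14,-1)
river: ρ → (-1,14,9)
river: ρ → (9,4,-6)
ρ-cycle length = 14 (tail of 1 descent step not counted)

14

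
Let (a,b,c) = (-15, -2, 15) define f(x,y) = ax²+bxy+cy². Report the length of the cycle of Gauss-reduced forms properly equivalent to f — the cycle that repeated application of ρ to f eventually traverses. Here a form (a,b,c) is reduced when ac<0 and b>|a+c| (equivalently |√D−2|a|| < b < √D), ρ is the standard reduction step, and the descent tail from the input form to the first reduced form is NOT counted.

D = 904, ⌊√D⌋ = 30
descent: ρ → (15,2,-15)  [lands on river]
river: ρ → (-15,28,2)
river: ρ → (2,28,-15)
river: ρ → (-15,2,15)
river: ρ → (15,28,-2)
river: ρ → (-2,28,15)
ρ-cycle length = 6 (tail of 1 descent step not counted)

6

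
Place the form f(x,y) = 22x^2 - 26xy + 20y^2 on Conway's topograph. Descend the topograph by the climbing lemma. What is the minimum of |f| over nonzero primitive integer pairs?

translate: b→18 (≡-26 mod 44), so (22,-26,20)→(22,18,16)
flip: (22,18,16)→(16,-18,22)
translate: b→14 (≡-18 mod 32), so (16,-18,22)→(16,14,20)
reduced (well bottom): (16,14,20) with a≤c, −a<b≤a
well minimum = a = 16

16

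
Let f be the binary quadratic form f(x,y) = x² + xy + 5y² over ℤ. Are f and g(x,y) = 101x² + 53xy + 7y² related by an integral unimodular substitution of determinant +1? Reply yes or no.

D₁ = -19, D₂ = -19
f: reduced (well bottom): (1,1,5) with a≤c, −a<b≤a
g: flip: (101,53,7)→(7,-53,101)
g: translate: b→3 (≡-53 mod 14), so (7,-53,101)→(7,3,1)
g: flip: (7,3,1)→(1,-3,7)
g: translate: b→1 (≡-3 mod 2), so (1,-3,7)→(1,1,5)
g: reduced (well bottom): (1,1,5) with a≤c, −a<b≤a
reduced forms (1, 1, 5) vs (1, 1, 5) ⇒ equivalent

yes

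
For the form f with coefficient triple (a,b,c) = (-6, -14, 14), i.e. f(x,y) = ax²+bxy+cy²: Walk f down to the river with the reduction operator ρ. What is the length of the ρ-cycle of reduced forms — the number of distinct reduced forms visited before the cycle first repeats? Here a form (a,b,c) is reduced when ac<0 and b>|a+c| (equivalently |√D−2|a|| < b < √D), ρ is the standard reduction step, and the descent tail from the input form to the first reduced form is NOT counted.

D = 532, ⌊√D⌋ = 23
descent: ρ → (14,14,-6)  [lands on river]
river: ρ → (-6,22,2)
river: ρ → (2,22,-6)
river: ρ → (-6,14,14)
ρ-cycle length = 4 (tail of 1 descent step not counted)

4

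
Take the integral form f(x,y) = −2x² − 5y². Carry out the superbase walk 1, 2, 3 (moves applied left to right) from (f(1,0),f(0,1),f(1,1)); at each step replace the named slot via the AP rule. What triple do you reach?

start (-2,-5,-7) = (f(1,0),f(0,1),f(1,1))
replace slot 1: 2·((-5)+(-7)) − (-2) = -22 → (-22,-5,-7)
replace slot 2: 2·((-22)+(-7)) − (-5) = -53 → (-22,-53,-7)
replace slot 3: 2·((-22)+(-53)) − (-7) = -143 → (-22,-53,-143)

-22,-53,-143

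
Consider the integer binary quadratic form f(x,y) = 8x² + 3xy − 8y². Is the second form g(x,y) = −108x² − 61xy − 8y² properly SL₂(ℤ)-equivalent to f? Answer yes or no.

D₁ = 265, D₂ = 265
river cycle of f (length 18): (-8, 13, 3), (3, 11, -12), (-12, 13, 2), (2, 15, -5), (-5, 15, 2), (2, 13, -12), (-12, 11, 3), (3, 13, -8), (-8, 3, 8), (8, 13, -3), … (8 more)
river cycle of g (length 18): (-8, 13, 3), (3, 11, -12), (-12, 13, 2), (2, 15, -5), (-5, 15, 2), (2, 13, -12), (-12, 11, 3), (3, 13, -8), (-8, 3, 8), (8, 13, -3), … (8 more)
cycles coincide ⇒ equivalent

yes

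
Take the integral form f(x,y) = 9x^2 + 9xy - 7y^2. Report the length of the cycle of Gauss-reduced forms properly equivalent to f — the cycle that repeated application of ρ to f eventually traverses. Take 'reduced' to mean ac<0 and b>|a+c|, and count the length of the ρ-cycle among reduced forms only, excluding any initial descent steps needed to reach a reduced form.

D = 333, ⌊√D⌋ = 18
river: ρ → (-7,5,11)
river: ρ → (11,17,-1)
river: ρ → (-1,17,11)
river: ρ → (11,5,-7)
river: ρ → (-7,9,9)
river: ρ → (9,9,-7)
ρ-cycle length = 6 (tail of 0 descent steps not counted)

6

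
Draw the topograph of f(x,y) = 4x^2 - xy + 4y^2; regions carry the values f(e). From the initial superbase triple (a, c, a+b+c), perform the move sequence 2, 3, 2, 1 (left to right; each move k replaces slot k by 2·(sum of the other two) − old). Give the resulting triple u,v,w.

start (4,4,7) = (f(1,0),f(0,1),f(1,1))
replace slot 2: 2·(4+7) − 4 = 18 → (4,18,7)
replace slot 3: 2·(4+18) − 7 = 37 → (4,18,37)
replace slot 2: 2·(4+37) − 18 = 64 → (4,64,37)
replace slot 1: 2·(64+37) − 4 = 198 → (198,64,37)

198,64,37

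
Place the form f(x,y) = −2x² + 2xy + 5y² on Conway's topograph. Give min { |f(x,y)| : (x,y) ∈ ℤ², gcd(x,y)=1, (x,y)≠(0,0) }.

descent: ρ → (5,-2,-2)
descent: ρ → (-2,6,1)  [lands on river]
river: ρ → (1,6,-2)
closes: descent 2, river 2
min |a| on river = 1

1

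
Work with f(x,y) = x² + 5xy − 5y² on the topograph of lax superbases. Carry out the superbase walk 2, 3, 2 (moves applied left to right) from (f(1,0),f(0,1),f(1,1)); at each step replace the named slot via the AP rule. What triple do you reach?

start (1,-5,1) = (f(1,0),f(0,1),f(1,1))
replace slot 2: 2·(1+1) − (-5) = 9 → (1,9,1)
replace slot 3: 2·(1+9) − 1 = 19 → (1,9,19)
replace slot 2: 2·(1+19) − 9 = 31 → (1,31,19)

1,31,19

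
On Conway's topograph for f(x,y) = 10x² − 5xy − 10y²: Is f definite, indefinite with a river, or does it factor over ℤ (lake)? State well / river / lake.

D = b²−4ac = (-5)² − 4·10·(-10) = 425
D > 0 non-square ⇒ indefinite ⇒ periodic river

river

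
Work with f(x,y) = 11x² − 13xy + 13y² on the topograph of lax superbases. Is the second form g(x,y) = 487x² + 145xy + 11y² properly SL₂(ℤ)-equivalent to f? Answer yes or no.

D₁ = -403, D₂ = -403
f: translate: b→9 (≡-13 mod 22), so (11,-13,13)→(11,9,11)
f: reduced (well bottom): (11,9,11) with a≤c, −a<b≤a
g: flip: (487,145,11)→(11,-145,487)
g: translate: b→9 (≡-145 mod 22), so (11,-145,487)→(11,9,11)
g: reduced (well bottom): (11,9,11) with a≤c, −a<b≤a
reduced forms (11, 9, 11) vs (11, 9, 11) ⇒ equivalent

yes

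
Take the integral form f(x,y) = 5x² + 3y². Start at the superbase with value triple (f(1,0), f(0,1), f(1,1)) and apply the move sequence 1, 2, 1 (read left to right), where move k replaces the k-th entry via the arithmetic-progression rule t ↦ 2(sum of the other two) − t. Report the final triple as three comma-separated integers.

start (5,3,8) = (f(1,0),f(0,1),f(1,1))
replace slot 1: 2·(3+8) − 5 = 17 → (17,3,8)
replace slot 2: 2·(17+8) − 3 = 47 → (17,47,8)
replace slot 1: 2·(47+8) − 17 = 93 → (93,47,8)

93,47,8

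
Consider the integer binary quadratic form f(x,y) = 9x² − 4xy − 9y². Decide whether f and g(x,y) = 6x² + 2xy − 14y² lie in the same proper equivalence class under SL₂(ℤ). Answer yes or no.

D₁ = 340, D₂ = 340
river cycle of f (length 10): (-9, 4, 9), (9, 14, -4), (-4, 18, 1), (1, 18, -4), (-4, 14, 9), (9, 4, -9), (-9, 14, 4), (4, 18, -1), (-1, 18, 4), (4, 14, -9)
river cycle of g (length 6): (6, 14, -6), (-6, 10, 10), (10, 10, -6), (-6, 14, 6), (6, 10, -10), (-10, 10, 6)
cycles differ ⇒ inequivalent

no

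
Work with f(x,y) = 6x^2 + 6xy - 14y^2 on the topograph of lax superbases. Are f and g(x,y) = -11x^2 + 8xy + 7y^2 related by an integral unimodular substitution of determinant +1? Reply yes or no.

D₁ = 372, D₂ = 372
river cycle of f (length 2): (6, 18, -2), (-2, 18, 6)
river cycle of g (length 10): (7, 6, -12), (-12, 18, 1), (1, 18, -12), (-12, 6, 7), (7, 8, -11), (-11, 14, 4), (4, 18, -3), (-3, 18, 4), (4, 14, -11), (-11, 8, 7)
cycles differ ⇒ inequivalent

no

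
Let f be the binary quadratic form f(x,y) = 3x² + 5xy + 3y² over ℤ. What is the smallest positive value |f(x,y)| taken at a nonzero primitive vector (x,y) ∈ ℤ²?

translate: b→-1 (≡5 mod 6), so (3,5,3)→(3,-1,1)
flip: (3,-1,1)→(1,1,3)
reduced (well bottom): (1,1,3) with a≤c, −a<b≤a
well minimum = a = 1

1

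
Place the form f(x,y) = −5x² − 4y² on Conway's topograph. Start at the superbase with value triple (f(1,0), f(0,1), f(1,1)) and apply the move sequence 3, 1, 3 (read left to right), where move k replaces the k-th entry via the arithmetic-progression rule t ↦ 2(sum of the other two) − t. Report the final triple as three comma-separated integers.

start (-5,-4,-9) = (f(1,0),f(0,1),f(1,1))
replace slot 3: 2·((-5)+(-4)) − (-9) = -9 → (-5,-4,-9)
replace slot 1: 2·((-4)+(-9)) − (-5) = -21 → (-21,-4,-9)
replace slot 3: 2·((-21)+(-4)) − (-9) = -41 → (-21,-4,-41)

-21,-4,-41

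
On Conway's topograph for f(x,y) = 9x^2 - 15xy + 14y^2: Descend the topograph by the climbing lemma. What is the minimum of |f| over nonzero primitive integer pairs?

translate: b→3 (≡-15 mod 18), so (9,-15,14)→(9,3,8)
flip: (9,3,8)→(8,-3,9)
reduced (well bottom): (8,-3,9) with a≤c, −a<b≤a
well minimum = a = 8

8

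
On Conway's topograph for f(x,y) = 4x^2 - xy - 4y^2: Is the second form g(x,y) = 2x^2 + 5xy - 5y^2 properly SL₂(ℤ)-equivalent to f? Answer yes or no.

D₁ = 65, D₂ = 65
river cycle of f (length 6): (-4, 1, 4), (4, 7, -1), (-1, 7, 4), (4, 1, -4), (-4, 7, 1), (1, 7, -4)
river cycle of g (length 6): (-5, 5, 2), (2, 7, -2), (-2, 5, 5), (5, 5, -2), (-2, 7, 2), (2, 5, -5)
cycles differ ⇒ inequivalent

no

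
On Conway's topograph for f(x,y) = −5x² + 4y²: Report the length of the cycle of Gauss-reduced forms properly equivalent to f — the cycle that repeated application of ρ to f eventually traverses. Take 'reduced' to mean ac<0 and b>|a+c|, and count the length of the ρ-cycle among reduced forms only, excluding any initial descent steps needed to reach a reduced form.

D = 80, ⌊√D⌋ = 8
descent: ρ → (4,8,-1)  [lands on river]
river: ρ → (-1,8,4)
ρ-cycle length = 2 (tail of 1 descent step not counted)

2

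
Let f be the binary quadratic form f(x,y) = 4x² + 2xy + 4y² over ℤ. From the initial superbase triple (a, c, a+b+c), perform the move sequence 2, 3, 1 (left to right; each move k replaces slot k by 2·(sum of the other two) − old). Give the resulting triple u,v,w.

start (4,4,10) = (f(1,0),f(0,1),f(1,1))
replace slot 2: 2·(4+10) − 4 = 24 → (4,24,10)
replace slot 3: 2·(4+24) − 10 = 46 → (4,24,46)
replace slot 1: 2·(24+46) − 4 = 136 → (136,24,46)

136,24,46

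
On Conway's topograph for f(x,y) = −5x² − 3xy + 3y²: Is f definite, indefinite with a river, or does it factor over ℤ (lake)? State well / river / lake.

D = b²−4ac = (-3)² − 4·(-5)·3 = 69
D > 0 non-square ⇒ indefinite ⇒ periodic river

river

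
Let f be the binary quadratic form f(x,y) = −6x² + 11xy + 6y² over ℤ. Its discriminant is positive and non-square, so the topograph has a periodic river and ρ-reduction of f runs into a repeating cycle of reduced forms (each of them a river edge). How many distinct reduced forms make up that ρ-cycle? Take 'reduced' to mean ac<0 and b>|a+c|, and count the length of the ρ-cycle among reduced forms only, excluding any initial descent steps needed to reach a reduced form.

D = 265, ⌊√D⌋ = 16
river: ρ → (6,13,-4)
river: ρ → (-4,11,9)
river: ρ → (9,7,-6)
river: ρ → (-6,5,10)
river: ρ → (10,15,-1)
river: ρ → (-1,15,10)
river: ρ → (10,5,-6)
river: ρ → (-6,7,9)
river: ρ → (9,11,-4)
river: ρ → (-4,13,6)
river: ρ → (6,11,-6)
river: ρ → (-6,13,4)
river: ρ → (4,11,-9)
river: ρ → (-9,7,6)
river: ρ → (6,5,-10)
river: ρ → (-10,15,1)
river: ρ → (1,15,-10)
river: ρ → (-10,5,6)
river: ρ → (6,7,-9)
river: ρ → (-9,11,4)
river: ρ → (4,13,-6)
river: ρ → (-6,11,6)
ρ-cycle length = 22 (tail of 0 descent steps not counted)

22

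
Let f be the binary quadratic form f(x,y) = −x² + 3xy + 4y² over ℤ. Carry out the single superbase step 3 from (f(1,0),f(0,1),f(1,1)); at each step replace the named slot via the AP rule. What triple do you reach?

start (-1,4,6) = (f(1,0),f(0,1),f(1,1))
replace slot 3: 2·((-1)+4) − 6 = 0 → (-1,4,0)

-1,4,0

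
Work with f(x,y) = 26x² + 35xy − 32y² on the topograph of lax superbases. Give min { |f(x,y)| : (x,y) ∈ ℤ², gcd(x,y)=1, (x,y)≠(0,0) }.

river: ρ → (-32,29,29)
river: ρ → (29,29,-32)
river: ρ → (-32,35,26)
river: ρ → (26,17,-41)
river: ρ → (-41,65,2)
river: ρ → (2,67,-8)
river: ρ → (-8,61,26)
river: ρ → (26,43,-26)
river: ρ → (-26,61,8)
river: ρ → (8,67,-2)
river: ρ → (-2,65,41)
river: ρ → (41,17,-26)
river: ρ → (-26,35,32)
river: ρ → (32,29,-29)
river: ρ → (-29,29,32)
river: ρ → (32,35,-26)
river: ρ → (-26,17,41)
river: ρ → (41,65,-2)
river: ρ → (-2,67,8)
river: ρ → (8,61,-26)
river: ρ → (-26,43,26)
river: ρ → (26,61,-8)
river: ρ → (-8,67,2)
river: ρ → (2,65,-41)
river: ρ → (-41,17,26)
river: ρ → (26,35,-32)
closes: descent 0, river 26
min |a| on river = 2

2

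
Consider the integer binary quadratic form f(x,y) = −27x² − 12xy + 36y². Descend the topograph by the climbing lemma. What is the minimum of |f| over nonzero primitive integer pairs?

descent: ρ → (36,12,-27)  [lands on river]
river: ρ → (-27,42,21)
river: ρ → (21,42,-27)
river: ρ → (-27,12,36)
river: ρ → (36,60,-3)
river: ρ → (-3,60,36)
closes: descent 1, river 6
min |a| on river = 3

3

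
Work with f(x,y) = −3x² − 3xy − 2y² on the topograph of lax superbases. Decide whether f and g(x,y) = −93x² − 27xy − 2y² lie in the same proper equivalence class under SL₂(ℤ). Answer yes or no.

D₁ = -15, D₂ = -15
f is negative-definite; reduce −f:
−f: flip: (3,3,2)→(2,-3,3)
−f: translate: b→1 (≡-3 mod 4), so (2,-3,3)→(2,1,2)
−f: reduced (well bottom): (2,1,2) with a≤c, −a<b≤a
flip sign back: reduced form of f is (-2,-1,-2)
g is negative-definite; reduce −g:
−g: flip: (93,27,2)→(2,-27,93)
−g: translate: b→1 (≡-27 mod 4), so (2,-27,93)→(2,1,2)
−g: reduced (well bottom): (2,1,2) with a≤c, −a<b≤a
flip sign back: reduced form of g is (-2,-1,-2)
reduced forms (-2, -1, -2) vs (-2, -1, -2) ⇒ equivalent

yes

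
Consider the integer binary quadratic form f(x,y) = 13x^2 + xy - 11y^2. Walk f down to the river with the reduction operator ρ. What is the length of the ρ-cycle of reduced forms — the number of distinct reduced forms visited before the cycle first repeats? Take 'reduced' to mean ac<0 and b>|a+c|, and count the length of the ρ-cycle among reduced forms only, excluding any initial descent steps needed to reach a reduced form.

D = 573, ⌊√D⌋ = 23
descent: ρ → (-11,21,3)  [lands on river]
river: ρ → (3,21,-11)
river: ρ → (-11,23,1)
river: ρ → (1,23,-11)
ρ-cycle length = 4 (tail of 1 descent step not counted)

4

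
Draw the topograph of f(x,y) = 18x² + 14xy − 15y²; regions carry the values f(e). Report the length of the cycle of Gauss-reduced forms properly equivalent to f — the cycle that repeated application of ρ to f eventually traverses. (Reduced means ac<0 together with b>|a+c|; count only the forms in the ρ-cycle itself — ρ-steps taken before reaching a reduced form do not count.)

D = 1276, ⌊√D⌋ = 35
river: ρ → (-15,16,17)
river: ρ → (17,18,-14)
river: ρ → (-14,10,21)
river: ρ → (21,32,-3)
river: ρ → (-3,34,10)
river: ρ → (10,26,-15)
river: ρ → (-15,34,2)
river: ρ → (2,34,-15)
river: ρ → (-15,26,10)
river: ρ → (10,34,-3)
river: ρ → (-3,32,21)
river: ρ → (21,10,-14)
river: ρ → (-14,18,17)
river: ρ → (17,16,-15)
river: ρ → (-15,14,18)
river: ρ → (18,22,-11)
river: ρ → (-11,22,18)
river: ρ → (18,14,-15)
ρ-cycle length = 18 (tail of 0 descent steps not counted)

18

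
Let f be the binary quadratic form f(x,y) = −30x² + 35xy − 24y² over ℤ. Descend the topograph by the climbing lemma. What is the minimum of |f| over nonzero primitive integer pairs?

translate: b→25 (≡-35 mod 60), so (30,-35,24)→(30,25,19)
flip: (30,25,19)→(19,-25,30)
translate: b→13 (≡-25 mod 38), so (19,-25,30)→(19,13,24)
reduced (well bottom): (19,13,24) with a≤c, −a<b≤a
well minimum |f| = |-19| = 19 (negative-definite)

19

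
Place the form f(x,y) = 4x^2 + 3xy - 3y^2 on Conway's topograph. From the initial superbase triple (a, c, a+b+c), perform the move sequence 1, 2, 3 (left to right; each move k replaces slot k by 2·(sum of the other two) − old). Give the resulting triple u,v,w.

start (4,-3,4) = (f(1,0),f(0,1),f(1,1))
replace slot 1: 2·((-3)+4) − 4 = -2 → (-2,-3,4)
replace slot 2: 2·((-2)+4) − (-3) = 7 → (-2,7,4)
replace slot 3: 2·((-2)+7) − 4 = 6 → (-2,7,6)

-2,7,6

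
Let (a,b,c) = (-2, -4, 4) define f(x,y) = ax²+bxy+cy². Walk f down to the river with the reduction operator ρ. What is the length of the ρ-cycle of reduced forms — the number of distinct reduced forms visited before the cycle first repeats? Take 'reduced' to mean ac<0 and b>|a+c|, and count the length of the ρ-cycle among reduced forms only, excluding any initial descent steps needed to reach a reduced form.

D = 48, ⌊√D⌋ = 6
descent: ρ → (4,4,-2)  [lands on river]
river: ρ → (-2,4,4)
ρ-cycle length = 2 (tail of 1 descent step not counted)

2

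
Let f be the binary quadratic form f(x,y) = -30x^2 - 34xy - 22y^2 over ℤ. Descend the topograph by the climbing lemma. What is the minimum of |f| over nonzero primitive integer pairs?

translate: b→-26 (≡34 mod 60), so (30,34,22)→(30,-26,18)
flip: (30,-26,18)→(18,26,30)
translate: b→-10 (≡26 mod 36), so (18,26,30)→(18,-10,22)
reduced (well bottom): (18,-10,22) with a≤c, −a<b≤a
well minimum |f| = |-18| = 18 (negative-definite)

18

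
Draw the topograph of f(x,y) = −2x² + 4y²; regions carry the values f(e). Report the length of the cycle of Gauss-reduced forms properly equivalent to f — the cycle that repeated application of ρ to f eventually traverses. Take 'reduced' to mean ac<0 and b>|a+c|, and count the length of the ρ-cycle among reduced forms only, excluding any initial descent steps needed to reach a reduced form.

D = 32, ⌊√D⌋ = 5
descent: ρ → (4,0,-2)
descent: ρ → (-2,4,2)  [lands on river]
river: ρ → (2,4,-2)
ρ-cycle length = 2 (tail of 2 descent steps not counted)

2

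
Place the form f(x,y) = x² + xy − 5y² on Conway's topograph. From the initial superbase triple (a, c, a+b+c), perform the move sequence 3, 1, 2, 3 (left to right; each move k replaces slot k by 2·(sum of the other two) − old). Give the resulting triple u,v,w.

start (1,-5,-3) = (f(1,0),f(0,1),f(1,1))
replace slot 3: 2·(1+(-5)) − (-3) = -5 → (1,-5,-5)
replace slot 1: 2·((-5)+(-5)) − 1 = -21 → (-21,-5,-5)
replace slot 2: 2·((-21)+(-5)) − (-5) = -47 → (-21,-47,-5)
replace slot 3: 2·((-21)+(-47)) − (-5) = -131 → (-21,-47,-131)

-21,-47,-131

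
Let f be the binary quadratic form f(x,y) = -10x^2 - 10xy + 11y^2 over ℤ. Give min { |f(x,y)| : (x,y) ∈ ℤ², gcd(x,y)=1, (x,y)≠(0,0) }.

descent: ρ → (11,10,-10)  [lands on river]
river: ρ → (-10,10,11)
river: ρ → (11,12,-9)
river: ρ → (-9,6,14)
river: ρ → (14,22,-1)
river: ρ → (-1,22,14)
river: ρ → (14,6,-9)
river: ρ → (-9,12,11)
closes: descent 1, river 8
min |a| on river = 1

1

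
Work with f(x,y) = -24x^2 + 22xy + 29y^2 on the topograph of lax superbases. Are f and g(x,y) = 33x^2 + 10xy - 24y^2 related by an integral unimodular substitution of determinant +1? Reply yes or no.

D₁ = 3268, D₂ = 3268
river cycle of f (length 10): (29, 36, -17), (-17, 32, 33), (33, 34, -16), (-16, 30, 37), (37, 44, -9), (-9, 46, 32), (32, 18, -23), (-23, 28, 27), (27, 26, -24), (-24, 22, 29)
river cycle of g (length 6): (-24, 38, 19), (19, 38, -24), (-24, 10, 33), (33, 56, -1), (-1, 56, 33), (33, 10, -24)
cycles differ ⇒ inequivalent

no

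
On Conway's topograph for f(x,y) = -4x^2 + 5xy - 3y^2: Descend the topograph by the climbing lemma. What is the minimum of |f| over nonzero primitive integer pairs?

translate: b→3 (≡-5 mod 8), so (4,-5,3)→(4,3,2)
flip: (4,3,2)→(2,-3,4)
translate: b→1 (≡-3 mod 4), so (2,-3,4)→(2,1,3)
reduced (well bottom): (2,1,3) with a≤c, −a<b≤a
well minimum |f| = |-2| = 2 (negative-definite)

2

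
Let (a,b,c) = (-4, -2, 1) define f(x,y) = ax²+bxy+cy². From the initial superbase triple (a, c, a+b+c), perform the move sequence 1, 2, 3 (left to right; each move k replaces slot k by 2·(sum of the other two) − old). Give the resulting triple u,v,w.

start (-4,1,-5) = (f(1,0),f(0,1),f(1,1))
replace slot 1: 2·(1+(-5)) − (-4) = -4 → (-4,1,-5)
replace slot 2: 2·((-4)+(-5)) − 1 = -19 → (-4,-19,-5)
replace slot 3: 2·((-4)+(-19)) − (-5) = -41 → (-4,-19,-41)

-4,-19,-41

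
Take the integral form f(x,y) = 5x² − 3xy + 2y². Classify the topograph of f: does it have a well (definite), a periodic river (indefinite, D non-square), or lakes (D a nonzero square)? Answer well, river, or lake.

D = b²−4ac = (-3)² − 4·5·2 = -31
D < 0 ⇒ definite ⇒ every region one sign ⇒ single well

well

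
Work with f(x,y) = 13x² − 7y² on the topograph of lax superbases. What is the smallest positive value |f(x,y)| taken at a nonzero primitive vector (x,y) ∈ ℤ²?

descent: ρ → (-7,14,6)  [lands on river]
river: ρ → (6,10,-11)
river: ρ → (-11,12,5)
river: ρ → (5,18,-2)
river: ρ → (-2,18,5)
river: ρ → (5,12,-11)
river: ρ → (-11,10,6)
river: ρ → (6,14,-7)
closes: descent 1, river 8
min |a| on river = 2

2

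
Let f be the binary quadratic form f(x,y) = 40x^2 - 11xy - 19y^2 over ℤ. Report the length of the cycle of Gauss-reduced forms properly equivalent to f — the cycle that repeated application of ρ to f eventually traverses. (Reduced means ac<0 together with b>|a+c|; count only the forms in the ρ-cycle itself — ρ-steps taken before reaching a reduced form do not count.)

D = 3161, ⌊√D⌋ = 56
descent: ρ → (-19,49,10)  [lands on river]
river: ρ → (10,51,-14)
river: ρ → (-14,33,37)
river: ρ → (37,41,-10)
river: ρ → (-10,39,41)
river: ρ → (41,43,-8)
river: ρ → (-8,53,11)
river: ρ → (11,35,-44)
river: ρ → (-44,53,2)
river: ρ → (2,55,-17)
river: ρ → (-17,47,14)
river: ρ → (14,37,-32)
river: ρ → (-32,27,19)
river: ρ → (19,49,-10)
river: ρ → (-10,51,14)
river: ρ → (14,33,-37)
river: ρ → (-37,41,10)
river: ρ → (10,39,-41)
river: ρ → (-41,43,8)
river: ρ → (8,53,-11)
river: ρ → (-11,35,44)
river: ρ → (44,53,-2)
river: ρ → (-2,55,17)
river: ρ → (17,47,-14)
river: ρ → (-14,37,32)
river: ρ → (32,27,-19)
ρ-cycle length = 26 (tail of 1 descent step not counted)

26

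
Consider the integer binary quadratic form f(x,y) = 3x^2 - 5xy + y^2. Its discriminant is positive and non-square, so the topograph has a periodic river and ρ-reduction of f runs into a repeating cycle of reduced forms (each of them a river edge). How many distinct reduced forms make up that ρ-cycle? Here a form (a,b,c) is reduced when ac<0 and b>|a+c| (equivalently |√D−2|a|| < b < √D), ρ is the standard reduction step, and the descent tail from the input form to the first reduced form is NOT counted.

D = 13, ⌊√D⌋ = 3
descent: ρ → (1,3,-1)  [lands on river]
river: ρ → (-1,3,1)
ρ-cycle length = 2 (tail of 1 descent step not counted)

2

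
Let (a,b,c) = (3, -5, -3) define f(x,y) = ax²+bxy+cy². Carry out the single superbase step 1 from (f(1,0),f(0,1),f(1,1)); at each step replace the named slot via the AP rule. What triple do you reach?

start (3,-3,-5) = (f(1,0),f(0,1),f(1,1))
replace slot 1: 2·((-3)+(-5)) − 3 = -19 → (-19,-3,-5)

-19,-3,-5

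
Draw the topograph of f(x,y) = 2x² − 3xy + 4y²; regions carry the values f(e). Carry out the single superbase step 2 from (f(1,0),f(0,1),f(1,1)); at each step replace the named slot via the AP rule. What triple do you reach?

start (2,4,3) = (f(1,0),f(0,1),f(1,1))
replace slot 2: 2·(2+3) − 4 = 6 → (2,6,3)

2,6,3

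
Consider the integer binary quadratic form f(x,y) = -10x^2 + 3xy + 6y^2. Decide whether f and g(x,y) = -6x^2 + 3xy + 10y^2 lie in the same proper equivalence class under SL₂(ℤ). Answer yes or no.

D₁ = 249, D₂ = 249
river cycle of f (length 16): (6, 9, -7), (-7, 5, 8), (8, 11, -4), (-4, 13, 5), (5, 7, -10), (-10, 13, 2), (2, 15, -3), (-3, 15, 2), (2, 13, -10), (-10, 7, 5), … (6 more)
river cycle of g (length 16): (-6, 15, 1), (1, 15, -6), (-6, 9, 7), (7, 5, -8), (-8, 11, 4), (4, 13, -5), (-5, 7, 10), (10, 13, -2), (-2, 15, 3), (3, 15, -2), … (6 more)
cycles differ ⇒ inequivalent

no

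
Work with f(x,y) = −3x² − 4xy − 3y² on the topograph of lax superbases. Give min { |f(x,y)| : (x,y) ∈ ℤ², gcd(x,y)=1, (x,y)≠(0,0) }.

translate: b→-2 (≡4 mod 6), so (3,4,3)→(3,-2,2)
flip: (3,-2,2)→(2,2,3)
reduced (well bottom): (2,2,3) with a≤c, −a<b≤a
well minimum |f| = |-2| = 2 (negative-definite)

2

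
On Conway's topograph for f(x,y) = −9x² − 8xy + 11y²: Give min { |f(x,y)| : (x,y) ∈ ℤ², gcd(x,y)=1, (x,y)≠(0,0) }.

descent: ρ → (11,8,-9)  [lands on river]
river: ρ → (-9,10,10)
river: ρ → (10,10,-9)
river: ρ → (-9,8,11)
river: ρ → (11,14,-6)
river: ρ → (-6,10,15)
river: ρ → (15,20,-1)
river: ρ → (-1,20,15)
river: ρ → (15,10,-6)
river: ρ → (-6,14,11)
closes: descent 1, river 10
min |a| on river = 1

1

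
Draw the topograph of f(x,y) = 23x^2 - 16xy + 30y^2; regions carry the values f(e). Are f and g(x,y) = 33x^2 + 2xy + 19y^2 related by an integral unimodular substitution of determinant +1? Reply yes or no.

D₁ = -2504, D₂ = -2504
f: reduced (well bottom): (23,-16,30) with a≤c, −a<b≤a
g: flip: (33,2,19)→(19,-2,33)
g: reduced (well bottom): (19,-2,33) with a≤c, −a<b≤a
reduced forms (23, -16, 30) vs (19, -2, 33) ⇒ inequivalent

no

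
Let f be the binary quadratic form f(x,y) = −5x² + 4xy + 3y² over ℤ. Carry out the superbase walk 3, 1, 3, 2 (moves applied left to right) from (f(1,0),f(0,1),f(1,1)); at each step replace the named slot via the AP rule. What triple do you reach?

start (-5,3,2) = (f(1,0),f(0,1),f(1,1))
replace slot 3: 2·((-5)+3) − 2 = -6 → (-5,3,-6)
replace slot 1: 2·(3+(-6)) − (-5) = -1 → (-1,3,-6)
replace slot 3: 2·((-1)+3) − (-6) = 10 → (-1,3,10)
replace slot 2: 2·((-1)+10) − 3 = 15 → (-1,15,10)

-1,15,10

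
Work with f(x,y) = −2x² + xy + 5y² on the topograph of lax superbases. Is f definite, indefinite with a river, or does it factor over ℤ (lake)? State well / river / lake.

D = b²−4ac = 1² − 4·(-2)·5 = 41
D > 0 non-square ⇒ indefinite ⇒ periodic river

river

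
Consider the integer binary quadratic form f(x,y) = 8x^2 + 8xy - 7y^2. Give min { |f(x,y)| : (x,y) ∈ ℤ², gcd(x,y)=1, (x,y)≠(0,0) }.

river: ρ → (-7,6,9)
river: ρ → (9,12,-4)
river: ρ → (-4,12,9)
river: ρ → (9,6,-7)
river: ρ → (-7,8,8)
river: ρ → (8,8,-7)
closes: descent 0, river 6
min |a| on river = 4

4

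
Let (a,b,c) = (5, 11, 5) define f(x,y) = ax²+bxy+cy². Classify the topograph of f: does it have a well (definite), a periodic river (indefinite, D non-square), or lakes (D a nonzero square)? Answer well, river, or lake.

D = b²−4ac = 11² − 4·5·5 = 21
D > 0 non-square ⇒ indefinite ⇒ periodic river

river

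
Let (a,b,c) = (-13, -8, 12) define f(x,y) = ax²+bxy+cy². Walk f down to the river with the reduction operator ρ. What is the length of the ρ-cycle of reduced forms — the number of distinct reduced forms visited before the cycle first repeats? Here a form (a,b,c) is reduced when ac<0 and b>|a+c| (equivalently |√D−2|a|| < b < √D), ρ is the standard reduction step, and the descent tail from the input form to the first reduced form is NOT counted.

D = 688, ⌊√D⌋ = 26
descent: ρ → (12,8,-13)  [lands on river]
river: ρ → (-13,18,7)
river: ρ → (7,24,-4)
river: ρ → (-4,24,7)
river: ρ → (7,18,-13)
river: ρ → (-13,8,12)
river: ρ → (12,16,-9)
river: ρ → (-9,20,8)
river: ρ → (8,12,-17)
river: ρ → (-17,22,3)
river: ρ → (3,26,-1)
river: ρ → (-1,26,3)
river: ρ → (3,22,-17)
river: ρ → (-17,12,8)
river: ρ → (8,20,-9)
river: ρ → (-9,16,12)
ρ-cycle length = 16 (tail of 1 descent step not counted)

16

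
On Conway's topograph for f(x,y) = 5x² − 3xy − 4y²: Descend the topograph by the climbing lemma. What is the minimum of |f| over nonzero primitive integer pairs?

descent: ρ → (-4,3,5)  [lands on river]
river: ρ → (5,7,-2)
river: ρ → (-2,9,1)
river: ρ → (1,9,-2)
river: ρ → (-2,7,5)
river: ρ → (5,3,-4)
river: ρ → (-4,5,4)
river: ρ → (4,3,-5)
river: ρ → (-5,7,2)
river: ρ → (2,9,-1)
river: ρ → (-1,9,2)
river: ρ → (2,7,-5)
river: ρ → (-5,3,4)
river: ρ → (4,5,-4)
closes: descent 1, river 14
min |a| on river = 1

1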